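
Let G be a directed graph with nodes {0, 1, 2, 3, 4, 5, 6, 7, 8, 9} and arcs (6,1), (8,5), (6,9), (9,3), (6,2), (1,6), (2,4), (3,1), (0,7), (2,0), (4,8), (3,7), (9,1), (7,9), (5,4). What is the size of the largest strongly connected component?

{0, 1, 2, 3, 6, 7, 9} are all mutually reachable — one SCC of size 7.
{4, 5, 8} are all mutually reachable — one SCC of size 3.
The largest has 7 vertices.

7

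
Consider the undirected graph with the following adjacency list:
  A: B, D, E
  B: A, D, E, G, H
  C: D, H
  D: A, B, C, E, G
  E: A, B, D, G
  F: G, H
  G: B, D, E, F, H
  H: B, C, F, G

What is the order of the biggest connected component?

8

Starting from A we can reach A, B, C, D, E, F, G, H. That is one component of size 8.
The largest has 8 vertices.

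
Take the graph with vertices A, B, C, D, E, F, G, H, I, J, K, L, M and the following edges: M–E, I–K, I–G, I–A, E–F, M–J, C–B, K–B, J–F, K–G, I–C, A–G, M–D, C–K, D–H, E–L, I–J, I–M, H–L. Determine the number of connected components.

1

Starting from A we can reach A, B, C, D, E, F, G, H, I, J, K, L, M. That is one component of size 13.
Total: 1 component.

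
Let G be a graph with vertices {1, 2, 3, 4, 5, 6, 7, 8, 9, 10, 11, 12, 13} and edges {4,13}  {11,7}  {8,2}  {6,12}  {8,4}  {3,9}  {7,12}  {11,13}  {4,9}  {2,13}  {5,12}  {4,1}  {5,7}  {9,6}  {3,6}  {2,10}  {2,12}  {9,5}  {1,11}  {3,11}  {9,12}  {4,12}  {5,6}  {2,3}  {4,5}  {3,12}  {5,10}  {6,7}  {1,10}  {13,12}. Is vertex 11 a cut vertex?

No

Deleting 11 leaves 1 component (was 1) (its neighbors 1, 3, 7, 13 remain connected to each other), so 11 is not a cut vertex.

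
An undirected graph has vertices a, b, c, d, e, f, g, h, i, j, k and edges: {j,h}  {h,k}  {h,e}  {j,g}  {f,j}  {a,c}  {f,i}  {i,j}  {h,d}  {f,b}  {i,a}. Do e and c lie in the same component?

Yes

From e we can reach a, b, c, d, e, f, g, h, i, j, k, which includes c.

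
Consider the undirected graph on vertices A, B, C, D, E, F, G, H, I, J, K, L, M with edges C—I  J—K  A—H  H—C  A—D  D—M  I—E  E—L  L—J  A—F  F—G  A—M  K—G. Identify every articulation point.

Removing A increases the component count from 2 to 3, so A is a cut vertex.
By contrast removing I leaves 2 components; it is not a cut vertex. No other vertex is a cut vertex either.

A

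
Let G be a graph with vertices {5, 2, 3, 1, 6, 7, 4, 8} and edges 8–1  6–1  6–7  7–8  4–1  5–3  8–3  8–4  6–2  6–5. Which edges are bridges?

The edges on the cycle 6-5-3-8-7-6 are not bridges since each lies on that cycle.
But removing 2–6 disconnects 2 from 6 — this is a bridge.

2-6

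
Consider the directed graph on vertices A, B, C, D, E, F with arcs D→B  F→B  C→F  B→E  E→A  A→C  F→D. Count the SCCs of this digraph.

1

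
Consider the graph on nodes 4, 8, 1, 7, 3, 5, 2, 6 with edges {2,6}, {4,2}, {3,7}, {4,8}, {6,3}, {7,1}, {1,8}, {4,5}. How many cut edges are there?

The edges on the cycle 4-2-6-3-7-1-8-4 are not bridges since each lies on that cycle.
But removing 4—5 disconnects 4 from 5 — this is a bridge.

1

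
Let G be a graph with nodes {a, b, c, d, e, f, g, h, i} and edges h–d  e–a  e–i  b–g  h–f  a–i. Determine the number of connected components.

c is isolated — a component by itself.
Starting from b we can reach b, g. That is one component of size 2.
Starting from d we can reach d, f, h. That is one component of size 3.
Starting from a we can reach a, e, i. That is one component of size 3.
Total: 4 components.

4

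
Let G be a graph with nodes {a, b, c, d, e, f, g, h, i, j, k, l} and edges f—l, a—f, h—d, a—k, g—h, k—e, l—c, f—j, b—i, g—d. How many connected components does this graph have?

Starting from b we can reach b, i. That is one component of size 2.
Starting from d we can reach d, g, h. That is one component of size 3.
Starting from a we can reach a, c, e, f, j, k, l. That is one component of size 7.
Total: 3 components.

3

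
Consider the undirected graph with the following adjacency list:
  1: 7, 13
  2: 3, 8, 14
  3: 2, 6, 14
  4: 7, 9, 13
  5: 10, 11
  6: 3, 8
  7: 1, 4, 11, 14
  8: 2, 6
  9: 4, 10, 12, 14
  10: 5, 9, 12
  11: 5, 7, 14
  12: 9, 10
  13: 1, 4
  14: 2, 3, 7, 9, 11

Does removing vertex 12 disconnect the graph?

No

Deleting 12 leaves 1 component (was 1) (its neighbors 9, 10 remain connected to each other), so 12 is not a cut vertex.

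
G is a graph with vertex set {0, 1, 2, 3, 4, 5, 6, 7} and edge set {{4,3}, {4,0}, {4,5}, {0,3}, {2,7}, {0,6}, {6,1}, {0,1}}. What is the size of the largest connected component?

Starting from 2 we can reach 2, 7. That is one component of size 2.
Starting from 0 we can reach 0, 1, 3, 4, 5, 6. That is one component of size 6.
The largest has 6 vertices.

6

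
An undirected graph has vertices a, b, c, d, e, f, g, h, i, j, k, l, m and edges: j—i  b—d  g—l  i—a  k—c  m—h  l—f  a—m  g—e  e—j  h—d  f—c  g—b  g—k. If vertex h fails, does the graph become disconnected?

No

Deleting h leaves 1 component (was 1) (its neighbors d, m remain connected to each other), so h is not a cut vertex.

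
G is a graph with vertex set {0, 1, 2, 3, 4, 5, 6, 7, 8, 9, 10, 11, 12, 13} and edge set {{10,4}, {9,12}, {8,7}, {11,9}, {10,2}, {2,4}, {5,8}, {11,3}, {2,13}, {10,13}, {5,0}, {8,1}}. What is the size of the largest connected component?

6 is isolated — a component by itself.
Starting from 3 we can reach 3, 9, 11, 12. That is one component of size 4.
Starting from 2 we can reach 2, 4, 10, 13. That is one component of size 4.
Starting from 0 we can reach 0, 1, 5, 7, 8. That is one component of size 5.
The largest has 5 vertices.

5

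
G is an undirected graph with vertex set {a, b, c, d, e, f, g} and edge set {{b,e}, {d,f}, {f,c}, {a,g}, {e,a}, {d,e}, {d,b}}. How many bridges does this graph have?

The edges on the cycle d-b-e-d are not bridges since each lies on that cycle.
But removing a-g disconnects a from g; removing e-a disconnects e from a; removing f-c disconnects f from c; removing d-f disconnects d from f — these are bridges.
That makes 4 bridges.

4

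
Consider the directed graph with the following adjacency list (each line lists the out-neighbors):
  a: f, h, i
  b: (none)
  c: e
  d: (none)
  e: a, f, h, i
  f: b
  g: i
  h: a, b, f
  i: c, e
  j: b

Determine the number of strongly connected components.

{a, c, e, h, i} are all mutually reachable — one SCC of size 5.
{j} is an SCC by itself.
{d} is an SCC by itself.
{f} is an SCC by itself.
{g} is an SCC by itself.
(and 1 more singleton SCC)
That gives 6 strongly connected components.

6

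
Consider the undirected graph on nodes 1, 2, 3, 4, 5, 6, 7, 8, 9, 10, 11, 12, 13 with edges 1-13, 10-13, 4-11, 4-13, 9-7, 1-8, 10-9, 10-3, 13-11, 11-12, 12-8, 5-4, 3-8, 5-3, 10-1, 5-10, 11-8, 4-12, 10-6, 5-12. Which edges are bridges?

10-6, 10-9, 7-9

The edges on the cycle 5-4-11-12-5 are not bridges since each lies on that cycle.
But removing 9-7 disconnects 9 from 7; removing 10-6 disconnects 10 from 6; removing 9-10 disconnects 9 from 10 — these are bridges.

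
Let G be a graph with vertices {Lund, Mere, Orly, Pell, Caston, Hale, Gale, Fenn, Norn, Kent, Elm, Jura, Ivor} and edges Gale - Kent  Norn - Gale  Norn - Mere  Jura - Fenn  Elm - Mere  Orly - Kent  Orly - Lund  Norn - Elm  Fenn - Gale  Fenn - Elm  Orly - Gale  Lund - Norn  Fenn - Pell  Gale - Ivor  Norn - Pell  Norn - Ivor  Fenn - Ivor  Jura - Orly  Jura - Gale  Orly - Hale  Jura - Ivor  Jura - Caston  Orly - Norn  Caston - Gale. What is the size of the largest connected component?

Starting from Elm we can reach Elm, Fenn, Gale, Hale, Ivor, Jura, Kent, Lund, Mere, Norn, Orly, Pell, Caston. That is one component of size 13.
The largest has 13 vertices.

13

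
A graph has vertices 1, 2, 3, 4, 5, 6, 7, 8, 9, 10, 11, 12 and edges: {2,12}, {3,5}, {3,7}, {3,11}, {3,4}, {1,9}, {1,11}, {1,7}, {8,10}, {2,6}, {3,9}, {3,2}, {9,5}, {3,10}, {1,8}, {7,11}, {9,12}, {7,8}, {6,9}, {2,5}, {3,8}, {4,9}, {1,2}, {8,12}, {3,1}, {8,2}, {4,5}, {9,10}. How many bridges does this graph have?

0

The edges on the cycle 3-1-7-8-2-6-9-4-3 are not bridges since each lies on that cycle.
Every edge lies on some cycle, so there are no bridges.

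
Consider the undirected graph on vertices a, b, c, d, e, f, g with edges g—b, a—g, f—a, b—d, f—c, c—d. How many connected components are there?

e is isolated — a component by itself.
Starting from a we can reach a, b, c, d, f, g. That is one component of size 6.
Total: 2 components.

2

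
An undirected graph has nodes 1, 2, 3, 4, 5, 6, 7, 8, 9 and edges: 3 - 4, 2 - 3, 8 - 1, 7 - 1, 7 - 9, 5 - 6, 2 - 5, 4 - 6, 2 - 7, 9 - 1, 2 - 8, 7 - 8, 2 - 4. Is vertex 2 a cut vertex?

Deleting 2 raises the number of components from 1 to 2, so 2 is a cut vertex.

Yes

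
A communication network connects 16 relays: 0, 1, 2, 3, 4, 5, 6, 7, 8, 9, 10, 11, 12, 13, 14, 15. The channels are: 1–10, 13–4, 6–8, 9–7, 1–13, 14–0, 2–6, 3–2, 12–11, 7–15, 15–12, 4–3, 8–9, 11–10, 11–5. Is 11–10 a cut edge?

After removing 11–10, the path 11-12-15-7-9-8-6-2-3-4-13-1-10 still connects them, so the edge is not a bridge.

No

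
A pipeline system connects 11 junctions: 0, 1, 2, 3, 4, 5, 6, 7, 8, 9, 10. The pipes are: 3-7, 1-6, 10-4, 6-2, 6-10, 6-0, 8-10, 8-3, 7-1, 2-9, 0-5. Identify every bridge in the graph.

The edges on the cycle 8-3-7-1-6-10-8 are not bridges since each lies on that cycle.
But removing 5-0 disconnects 5 from 0; removing 6-0 disconnects 6 from 0; removing 2-9 disconnects 2 from 9; removing 2-6 disconnects 2 from 6 — these are bridges.
In total 5 edges are bridges.

0-5, 0-6, 10-4, 2-6, 2-9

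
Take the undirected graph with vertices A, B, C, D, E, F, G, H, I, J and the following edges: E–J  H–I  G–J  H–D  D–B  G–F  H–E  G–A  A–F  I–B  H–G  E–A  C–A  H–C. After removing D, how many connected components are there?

With D gone, the remaining components are: {A, B, C, E, F, G, H, I, J}.
That is 1 component.

1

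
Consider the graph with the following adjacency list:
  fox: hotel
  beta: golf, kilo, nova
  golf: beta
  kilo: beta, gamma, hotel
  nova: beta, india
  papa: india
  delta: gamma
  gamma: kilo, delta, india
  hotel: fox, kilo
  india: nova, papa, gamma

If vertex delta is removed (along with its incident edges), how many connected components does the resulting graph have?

With delta gone, the remaining components are: {fox, beta, golf, kilo, nova, papa, gamma, hotel, india}.
That is 1 component.

1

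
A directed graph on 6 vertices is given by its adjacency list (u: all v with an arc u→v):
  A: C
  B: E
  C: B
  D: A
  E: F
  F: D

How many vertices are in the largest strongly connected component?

6

{A, B, C, D, E, F} are all mutually reachable — one SCC of size 6.
The largest has 6 vertices.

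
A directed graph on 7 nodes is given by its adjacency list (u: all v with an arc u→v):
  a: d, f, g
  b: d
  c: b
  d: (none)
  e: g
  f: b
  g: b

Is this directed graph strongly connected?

No

There is no directed path from a to e, so the graph is not strongly connected.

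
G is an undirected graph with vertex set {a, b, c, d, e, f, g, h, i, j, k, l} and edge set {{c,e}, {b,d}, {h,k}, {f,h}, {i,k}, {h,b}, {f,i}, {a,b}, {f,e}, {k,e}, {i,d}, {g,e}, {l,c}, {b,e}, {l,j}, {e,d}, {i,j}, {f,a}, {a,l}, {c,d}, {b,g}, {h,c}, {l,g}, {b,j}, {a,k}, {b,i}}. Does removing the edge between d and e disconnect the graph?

No

After removing d–e, the path d-c-e still connects them, so the edge is not a bridge.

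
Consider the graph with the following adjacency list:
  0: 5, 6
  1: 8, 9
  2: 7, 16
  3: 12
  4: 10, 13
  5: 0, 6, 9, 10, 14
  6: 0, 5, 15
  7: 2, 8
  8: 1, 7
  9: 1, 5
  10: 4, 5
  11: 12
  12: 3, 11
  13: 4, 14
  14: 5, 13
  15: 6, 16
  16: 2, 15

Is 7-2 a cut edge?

No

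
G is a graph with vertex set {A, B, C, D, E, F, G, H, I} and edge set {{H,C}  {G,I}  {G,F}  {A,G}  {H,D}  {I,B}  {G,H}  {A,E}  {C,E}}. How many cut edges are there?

4

The edges on the cycle A-G-H-C-E-A are not bridges since each lies on that cycle.
But removing B-I disconnects B from I; removing G-F disconnects G from F; removing G-I disconnects G from I; removing H-D disconnects H from D — these are bridges.
That makes 4 bridges.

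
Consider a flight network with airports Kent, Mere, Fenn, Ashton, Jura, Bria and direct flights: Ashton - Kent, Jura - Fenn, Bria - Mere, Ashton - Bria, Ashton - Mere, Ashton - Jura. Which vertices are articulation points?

Removing Jura increases the component count from 1 to 2, so Jura is a cut vertex.
Removing Ashton increases the component count from 1 to 3, so Ashton is a cut vertex.
By contrast removing Mere leaves 1 component; it is not a cut vertex. No other vertex is a cut vertex either.

Jura, Ashton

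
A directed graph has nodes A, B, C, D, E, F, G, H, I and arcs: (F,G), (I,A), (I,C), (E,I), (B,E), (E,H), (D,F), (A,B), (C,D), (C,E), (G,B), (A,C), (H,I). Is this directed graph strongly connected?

Yes

From B we can reach every vertex (A, B, C, D, E, F, G, H, I), and every vertex can reach B (A, B, C, D, E, F, G, H, I). So the whole graph is one strongly connected component.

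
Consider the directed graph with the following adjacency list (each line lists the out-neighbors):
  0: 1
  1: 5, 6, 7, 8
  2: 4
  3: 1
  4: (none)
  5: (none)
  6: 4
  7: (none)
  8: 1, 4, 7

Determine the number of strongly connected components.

{1, 8} are all mutually reachable — one SCC of size 2.
{4} is an SCC by itself.
{6} is an SCC by itself.
{0} is an SCC by itself.
{2} is an SCC by itself.
(and 3 more singleton SCCs)
That gives 8 strongly connected components.

8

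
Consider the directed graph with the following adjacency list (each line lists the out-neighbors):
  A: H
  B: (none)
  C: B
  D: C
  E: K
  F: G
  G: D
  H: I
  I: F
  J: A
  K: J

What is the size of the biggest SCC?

{H} is an SCC by itself.
{F} is an SCC by itself.
{C} is an SCC by itself.
{G} is an SCC by itself.
{B} is an SCC by itself.
(and 6 more singleton SCCs)
The largest has 1 vertex.

1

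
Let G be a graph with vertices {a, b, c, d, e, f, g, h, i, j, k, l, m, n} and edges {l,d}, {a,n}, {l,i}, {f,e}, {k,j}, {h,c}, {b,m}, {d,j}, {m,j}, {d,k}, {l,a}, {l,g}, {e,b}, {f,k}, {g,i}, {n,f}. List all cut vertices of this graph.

l

Removing l increases the component count from 2 to 3, so l is a cut vertex.
By contrast removing c leaves 2 components; it is not a cut vertex. No other vertex is a cut vertex either.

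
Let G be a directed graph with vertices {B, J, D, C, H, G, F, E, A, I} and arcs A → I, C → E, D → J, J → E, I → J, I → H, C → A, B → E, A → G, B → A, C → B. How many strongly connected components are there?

10

{F} is an SCC by itself.
{C} is an SCC by itself.
{H} is an SCC by itself.
{G} is an SCC by itself.
{J} is an SCC by itself.
(and 5 more singleton SCCs)
That gives 10 strongly connected components.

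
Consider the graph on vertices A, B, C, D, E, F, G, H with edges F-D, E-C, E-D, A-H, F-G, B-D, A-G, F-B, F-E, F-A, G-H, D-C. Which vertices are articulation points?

F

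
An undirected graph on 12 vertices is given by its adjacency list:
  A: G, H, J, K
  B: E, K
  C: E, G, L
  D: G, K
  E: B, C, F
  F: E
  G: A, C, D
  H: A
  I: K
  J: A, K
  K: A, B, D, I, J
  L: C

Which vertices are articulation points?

Removing A increases the component count from 1 to 2, so A is a cut vertex.
Removing C increases the component count from 1 to 2, so C is a cut vertex.
Removing E increases the component count from 1 to 2, so E is a cut vertex.
Likewise K is a cut vertex.
By contrast removing H leaves 1 component; it is not a cut vertex. No other vertex is a cut vertex either.

A, C, E, K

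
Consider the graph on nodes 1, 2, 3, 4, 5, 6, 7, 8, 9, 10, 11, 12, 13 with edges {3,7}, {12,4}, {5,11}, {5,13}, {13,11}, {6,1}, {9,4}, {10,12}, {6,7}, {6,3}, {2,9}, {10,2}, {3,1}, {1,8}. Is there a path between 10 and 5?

The component containing 10 is {2, 4, 9, 10, 12}, and 5 is not in it.

No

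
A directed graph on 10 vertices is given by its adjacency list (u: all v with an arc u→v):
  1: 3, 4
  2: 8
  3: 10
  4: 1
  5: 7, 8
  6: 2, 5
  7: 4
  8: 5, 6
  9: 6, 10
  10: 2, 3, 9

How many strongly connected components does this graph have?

{1, 2, 3, 4, 5, 6, 7, 8, 9, 10} are all mutually reachable — one SCC of size 10.
That gives 1 strongly connected component.

1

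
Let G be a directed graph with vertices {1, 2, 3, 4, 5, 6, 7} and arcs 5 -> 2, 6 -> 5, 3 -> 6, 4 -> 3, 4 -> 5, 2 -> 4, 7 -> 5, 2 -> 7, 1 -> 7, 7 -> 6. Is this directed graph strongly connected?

There is no directed path from 3 to 1, so the graph is not strongly connected.

No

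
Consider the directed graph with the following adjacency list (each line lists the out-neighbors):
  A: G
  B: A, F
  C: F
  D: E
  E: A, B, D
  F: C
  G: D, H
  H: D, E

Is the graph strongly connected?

There is no directed path from F to D, so the graph is not strongly connected.

No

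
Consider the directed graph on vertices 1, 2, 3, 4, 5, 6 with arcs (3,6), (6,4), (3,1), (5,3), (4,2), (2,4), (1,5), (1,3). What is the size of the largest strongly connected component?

3

{1, 3, 5} are all mutually reachable — one SCC of size 3.
{2, 4} are all mutually reachable — one SCC of size 2.
{6} is an SCC by itself.
The largest has 3 vertices.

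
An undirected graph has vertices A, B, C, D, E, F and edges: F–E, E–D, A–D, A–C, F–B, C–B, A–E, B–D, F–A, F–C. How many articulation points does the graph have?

0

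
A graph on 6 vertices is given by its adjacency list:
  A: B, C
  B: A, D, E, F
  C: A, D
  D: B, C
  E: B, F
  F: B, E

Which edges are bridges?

The edges on the cycle B-E-F-B are not bridges since each lies on that cycle.
Every edge lies on some cycle, so there are no bridges.

none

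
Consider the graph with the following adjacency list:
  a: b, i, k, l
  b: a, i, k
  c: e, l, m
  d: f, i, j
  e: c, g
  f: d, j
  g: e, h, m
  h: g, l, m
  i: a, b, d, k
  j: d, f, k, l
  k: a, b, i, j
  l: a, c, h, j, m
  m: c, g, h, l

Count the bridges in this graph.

The edges on the cycle l-c-e-g-m-l are not bridges since each lies on that cycle.
Every edge lies on some cycle, so there are no bridges.

0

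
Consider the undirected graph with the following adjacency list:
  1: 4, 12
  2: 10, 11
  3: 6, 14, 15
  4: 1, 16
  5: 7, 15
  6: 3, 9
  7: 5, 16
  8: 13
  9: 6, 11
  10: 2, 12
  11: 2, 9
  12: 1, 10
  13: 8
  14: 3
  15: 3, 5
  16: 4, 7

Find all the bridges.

The edges on the cycle 12-10-2-11-9-6-3-15-5-7-16-4-1-12 are not bridges since each lies on that cycle.
But removing 14-3 disconnects 14 from 3; removing 13-8 disconnects 13 from 8 — these are bridges.

13-8, 14-3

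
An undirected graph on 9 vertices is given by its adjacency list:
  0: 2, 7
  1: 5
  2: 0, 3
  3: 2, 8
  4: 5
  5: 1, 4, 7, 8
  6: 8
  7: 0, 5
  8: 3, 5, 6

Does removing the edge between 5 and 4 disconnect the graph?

Yes

Removing 5-4 leaves no path between 5 and 4: the component count goes from 1 to 2. So it is a bridge.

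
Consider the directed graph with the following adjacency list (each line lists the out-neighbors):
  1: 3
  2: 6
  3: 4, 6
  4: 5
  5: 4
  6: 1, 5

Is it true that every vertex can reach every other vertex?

No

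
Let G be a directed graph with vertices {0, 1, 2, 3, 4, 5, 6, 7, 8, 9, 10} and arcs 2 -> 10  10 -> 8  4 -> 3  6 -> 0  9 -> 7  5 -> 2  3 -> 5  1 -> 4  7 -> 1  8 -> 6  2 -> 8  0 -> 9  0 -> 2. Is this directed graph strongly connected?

Yes

From 5 we can reach every vertex (0, 1, 2, 3, 4, 5, 6, 7, 8, 9, 10), and every vertex can reach 5 (0, 1, 2, 3, 4, 5, 6, 7, 8, 9, 10). So the whole graph is one strongly connected component.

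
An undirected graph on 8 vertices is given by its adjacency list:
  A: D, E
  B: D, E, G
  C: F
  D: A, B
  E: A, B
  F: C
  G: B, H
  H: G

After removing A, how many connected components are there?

2

With A gone, the remaining components are: {C, F}; {B, D, E, G, H}.
That is 2 components.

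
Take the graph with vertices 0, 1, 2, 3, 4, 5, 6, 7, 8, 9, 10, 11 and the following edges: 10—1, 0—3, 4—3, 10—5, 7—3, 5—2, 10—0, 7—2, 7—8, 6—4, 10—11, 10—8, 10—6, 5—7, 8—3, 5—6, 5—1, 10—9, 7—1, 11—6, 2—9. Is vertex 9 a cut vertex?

Deleting 9 leaves 1 component (was 1) (its neighbors 2, 10 remain connected to each other), so 9 is not a cut vertex.

No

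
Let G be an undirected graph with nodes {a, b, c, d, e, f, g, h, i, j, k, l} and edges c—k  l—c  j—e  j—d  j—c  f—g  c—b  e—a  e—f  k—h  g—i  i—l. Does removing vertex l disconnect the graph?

No

Deleting l leaves 1 component (was 1) (its neighbors c, i remain connected to each other), so l is not a cut vertex.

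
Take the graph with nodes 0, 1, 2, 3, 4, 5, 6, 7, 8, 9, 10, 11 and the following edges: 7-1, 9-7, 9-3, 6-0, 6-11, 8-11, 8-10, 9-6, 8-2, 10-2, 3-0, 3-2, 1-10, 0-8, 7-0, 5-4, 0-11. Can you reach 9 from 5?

The component containing 5 is {4, 5}, and 9 is not in it.

No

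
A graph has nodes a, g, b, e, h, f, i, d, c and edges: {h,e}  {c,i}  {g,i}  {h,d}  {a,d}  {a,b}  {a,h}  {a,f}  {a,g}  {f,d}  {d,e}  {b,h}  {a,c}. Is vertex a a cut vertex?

Deleting a raises the number of components from 1 to 2, so a is a cut vertex.

Yes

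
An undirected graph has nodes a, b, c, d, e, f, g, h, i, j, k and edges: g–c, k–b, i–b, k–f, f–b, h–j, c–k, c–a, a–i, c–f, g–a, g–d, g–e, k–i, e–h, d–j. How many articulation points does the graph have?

Removing g increases the component count from 1 to 2, so g is a cut vertex.
By contrast removing a leaves 1 component; it is not a cut vertex. No other vertex is a cut vertex either.

1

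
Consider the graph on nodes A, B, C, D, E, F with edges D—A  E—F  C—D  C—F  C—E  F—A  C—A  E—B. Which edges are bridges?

B-E

The edges on the cycle C-D-A-C are not bridges since each lies on that cycle.
But removing E—B disconnects E from B — this is a bridge.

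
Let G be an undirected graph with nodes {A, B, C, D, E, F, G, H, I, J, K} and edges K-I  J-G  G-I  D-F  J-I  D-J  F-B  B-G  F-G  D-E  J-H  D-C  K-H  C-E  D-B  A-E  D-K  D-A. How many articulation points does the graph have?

1

Removing D increases the component count from 1 to 2, so D is a cut vertex.
By contrast removing J leaves 1 component; it is not a cut vertex. No other vertex is a cut vertex either.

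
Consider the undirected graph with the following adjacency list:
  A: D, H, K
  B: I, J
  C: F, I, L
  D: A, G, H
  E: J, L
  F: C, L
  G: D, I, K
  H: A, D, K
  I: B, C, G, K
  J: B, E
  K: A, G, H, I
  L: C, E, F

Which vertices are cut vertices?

Removing I increases the component count from 1 to 2, so I is a cut vertex.
By contrast removing E leaves 1 component; it is not a cut vertex. No other vertex is a cut vertex either.

I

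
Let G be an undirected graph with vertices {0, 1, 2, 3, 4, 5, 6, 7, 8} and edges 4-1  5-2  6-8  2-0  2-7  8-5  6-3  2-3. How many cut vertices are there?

1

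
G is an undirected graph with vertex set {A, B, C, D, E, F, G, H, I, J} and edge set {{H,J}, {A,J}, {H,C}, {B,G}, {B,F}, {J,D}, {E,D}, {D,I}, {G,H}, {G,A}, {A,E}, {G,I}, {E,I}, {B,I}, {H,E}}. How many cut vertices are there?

2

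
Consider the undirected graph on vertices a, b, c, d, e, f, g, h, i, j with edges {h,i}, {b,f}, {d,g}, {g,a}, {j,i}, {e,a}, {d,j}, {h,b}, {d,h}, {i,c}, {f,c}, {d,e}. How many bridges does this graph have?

The edges on the cycle h-b-f-c-i-h are not bridges since each lies on that cycle.
Every edge lies on some cycle, so there are no bridges.

0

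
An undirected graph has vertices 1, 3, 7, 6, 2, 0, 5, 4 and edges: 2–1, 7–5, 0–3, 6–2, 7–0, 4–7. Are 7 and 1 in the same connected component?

No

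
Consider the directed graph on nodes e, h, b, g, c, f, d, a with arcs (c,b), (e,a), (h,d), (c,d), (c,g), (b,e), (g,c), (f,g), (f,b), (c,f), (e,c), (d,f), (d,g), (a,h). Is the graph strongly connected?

Yes

From b we can reach every vertex (a, b, c, d, e, f, g, h), and every vertex can reach b (a, b, c, d, e, f, g, h). So the whole graph is one strongly connected component.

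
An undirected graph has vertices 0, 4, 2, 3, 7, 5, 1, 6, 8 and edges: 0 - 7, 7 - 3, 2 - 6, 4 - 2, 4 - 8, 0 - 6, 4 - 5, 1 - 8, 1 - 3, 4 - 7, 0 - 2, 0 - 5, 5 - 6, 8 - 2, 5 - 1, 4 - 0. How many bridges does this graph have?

0

The edges on the cycle 4-0-5-1-8-2-4 are not bridges since each lies on that cycle.
Every edge lies on some cycle, so there are no bridges.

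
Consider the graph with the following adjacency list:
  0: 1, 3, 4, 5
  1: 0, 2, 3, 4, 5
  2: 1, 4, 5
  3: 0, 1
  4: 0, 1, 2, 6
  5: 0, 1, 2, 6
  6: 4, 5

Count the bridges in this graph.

0

The edges on the cycle 1-0-5-2-1 are not bridges since each lies on that cycle.
Every edge lies on some cycle, so there are no bridges.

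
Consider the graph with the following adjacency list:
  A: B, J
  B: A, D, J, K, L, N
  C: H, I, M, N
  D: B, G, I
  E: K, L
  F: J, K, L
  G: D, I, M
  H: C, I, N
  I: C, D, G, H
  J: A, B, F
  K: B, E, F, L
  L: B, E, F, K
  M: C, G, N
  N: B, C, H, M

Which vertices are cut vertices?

Removing B increases the component count from 1 to 2, so B is a cut vertex.
By contrast removing F leaves 1 component; it is not a cut vertex. No other vertex is a cut vertex either.

B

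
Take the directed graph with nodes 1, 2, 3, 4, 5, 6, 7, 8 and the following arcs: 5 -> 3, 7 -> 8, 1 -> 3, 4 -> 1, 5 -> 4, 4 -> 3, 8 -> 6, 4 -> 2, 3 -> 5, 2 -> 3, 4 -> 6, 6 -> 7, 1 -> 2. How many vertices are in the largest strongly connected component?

{1, 2, 3, 4, 5} are all mutually reachable — one SCC of size 5.
{6, 7, 8} are all mutually reachable — one SCC of size 3.
The largest has 5 vertices.

5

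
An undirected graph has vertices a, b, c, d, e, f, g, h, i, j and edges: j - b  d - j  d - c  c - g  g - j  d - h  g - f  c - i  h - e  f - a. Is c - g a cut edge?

No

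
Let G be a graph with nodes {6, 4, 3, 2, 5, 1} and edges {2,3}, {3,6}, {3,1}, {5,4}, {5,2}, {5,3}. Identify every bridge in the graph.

The edges on the cycle 5-2-3-5 are not bridges since each lies on that cycle.
But removing 4—5 disconnects 4 from 5; removing 6—3 disconnects 6 from 3; removing 1—3 disconnects 1 from 3 — these are bridges.

1-3, 3-6, 4-5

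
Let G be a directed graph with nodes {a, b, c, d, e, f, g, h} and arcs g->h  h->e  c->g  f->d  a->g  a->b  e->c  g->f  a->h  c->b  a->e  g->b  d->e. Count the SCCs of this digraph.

3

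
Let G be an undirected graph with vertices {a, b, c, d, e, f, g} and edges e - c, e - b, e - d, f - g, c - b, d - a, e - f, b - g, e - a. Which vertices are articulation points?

e

Removing e increases the component count from 1 to 2, so e is a cut vertex.
By contrast removing d leaves 1 component; it is not a cut vertex. No other vertex is a cut vertex either.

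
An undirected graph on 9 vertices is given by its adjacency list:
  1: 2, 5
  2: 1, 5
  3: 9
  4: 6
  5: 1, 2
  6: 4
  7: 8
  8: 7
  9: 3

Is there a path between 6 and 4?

From 6 we can reach 4, 6, which includes 4.

Yes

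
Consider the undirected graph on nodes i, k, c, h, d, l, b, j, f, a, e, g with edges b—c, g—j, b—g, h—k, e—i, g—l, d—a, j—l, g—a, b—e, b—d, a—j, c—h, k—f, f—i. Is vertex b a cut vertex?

Yes

Deleting b raises the number of components from 1 to 2, so b is a cut vertex.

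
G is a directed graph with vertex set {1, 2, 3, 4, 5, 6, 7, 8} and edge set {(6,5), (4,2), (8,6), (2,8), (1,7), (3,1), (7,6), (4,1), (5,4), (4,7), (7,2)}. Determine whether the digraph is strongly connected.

No

There is no directed path from 2 to 3, so the graph is not strongly connected.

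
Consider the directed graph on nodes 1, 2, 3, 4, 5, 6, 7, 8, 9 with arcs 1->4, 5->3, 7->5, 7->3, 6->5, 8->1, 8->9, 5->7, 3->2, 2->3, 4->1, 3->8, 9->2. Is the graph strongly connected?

No

There is no directed path from 2 to 5, so the graph is not strongly connected.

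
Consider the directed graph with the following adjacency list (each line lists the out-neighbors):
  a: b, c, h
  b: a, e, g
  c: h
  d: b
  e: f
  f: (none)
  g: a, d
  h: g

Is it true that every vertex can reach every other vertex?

There is no directed path from e to h, so the graph is not strongly connected.

No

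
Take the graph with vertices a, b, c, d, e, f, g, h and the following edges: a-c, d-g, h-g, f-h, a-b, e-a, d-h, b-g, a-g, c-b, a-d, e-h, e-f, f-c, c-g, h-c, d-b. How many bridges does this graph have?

The edges on the cycle e-a-d-g-h-f-e are not bridges since each lies on that cycle.
Every edge lies on some cycle, so there are no bridges.

0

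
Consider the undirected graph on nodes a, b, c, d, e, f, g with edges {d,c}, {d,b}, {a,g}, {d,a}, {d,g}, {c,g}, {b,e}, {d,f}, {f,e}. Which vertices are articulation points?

Removing d increases the component count from 1 to 2, so d is a cut vertex.
By contrast removing g leaves 1 component; it is not a cut vertex. No other vertex is a cut vertex either.

d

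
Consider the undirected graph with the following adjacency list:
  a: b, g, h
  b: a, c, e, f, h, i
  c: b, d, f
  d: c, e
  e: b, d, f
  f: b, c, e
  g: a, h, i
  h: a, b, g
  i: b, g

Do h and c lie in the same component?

From h we can reach a, b, c, d, e, f, g, h, i, which includes c.

Yes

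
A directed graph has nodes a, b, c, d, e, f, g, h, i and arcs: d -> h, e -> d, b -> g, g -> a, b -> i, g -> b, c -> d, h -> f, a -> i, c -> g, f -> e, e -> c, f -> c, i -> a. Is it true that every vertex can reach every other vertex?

No

There is no directed path from g to h, so the graph is not strongly connected.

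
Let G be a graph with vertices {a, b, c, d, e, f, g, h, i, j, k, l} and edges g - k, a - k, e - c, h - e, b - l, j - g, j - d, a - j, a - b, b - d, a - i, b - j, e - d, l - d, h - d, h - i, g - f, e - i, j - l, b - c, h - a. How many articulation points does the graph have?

1

Removing g increases the component count from 1 to 2, so g is a cut vertex.
By contrast removing c leaves 1 component; it is not a cut vertex. No other vertex is a cut vertex either.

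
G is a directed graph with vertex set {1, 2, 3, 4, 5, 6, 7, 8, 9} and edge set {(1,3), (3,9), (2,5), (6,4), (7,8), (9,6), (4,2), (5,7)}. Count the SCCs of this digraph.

9

{7} is an SCC by itself.
{9} is an SCC by itself.
{5} is an SCC by itself.
{3} is an SCC by itself.
{2} is an SCC by itself.
(and 4 more singleton SCCs)
That gives 9 strongly connected components.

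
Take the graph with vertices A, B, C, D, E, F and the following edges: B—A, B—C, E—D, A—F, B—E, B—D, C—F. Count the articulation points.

Removing B increases the component count from 1 to 2, so B is a cut vertex.
By contrast removing F leaves 1 component; it is not a cut vertex. No other vertex is a cut vertex either.

1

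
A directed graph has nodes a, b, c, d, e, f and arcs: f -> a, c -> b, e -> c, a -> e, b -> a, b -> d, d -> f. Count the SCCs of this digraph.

1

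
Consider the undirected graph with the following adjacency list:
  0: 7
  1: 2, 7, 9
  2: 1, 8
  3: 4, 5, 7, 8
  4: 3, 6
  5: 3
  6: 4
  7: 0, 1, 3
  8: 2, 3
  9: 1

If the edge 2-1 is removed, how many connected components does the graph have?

2 and 1 are still connected via 2-8-3-7-1, so the component count stays at 1.

1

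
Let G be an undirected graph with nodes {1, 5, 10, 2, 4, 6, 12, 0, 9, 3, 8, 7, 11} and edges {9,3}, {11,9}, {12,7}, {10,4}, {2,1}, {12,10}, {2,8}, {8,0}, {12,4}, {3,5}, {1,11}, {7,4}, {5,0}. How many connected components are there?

6 is isolated — a component by itself.
Starting from 4 we can reach 4, 7, 10, 12. That is one component of size 4.
Starting from 0 we can reach 0, 1, 2, 3, 5, 8, 9, 11. That is one component of size 8.
Total: 3 components.

3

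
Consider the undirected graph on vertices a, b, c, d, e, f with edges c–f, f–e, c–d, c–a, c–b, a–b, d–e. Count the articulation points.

Removing c increases the component count from 1 to 2, so c is a cut vertex.
By contrast removing a leaves 1 component; it is not a cut vertex. No other vertex is a cut vertex either.

1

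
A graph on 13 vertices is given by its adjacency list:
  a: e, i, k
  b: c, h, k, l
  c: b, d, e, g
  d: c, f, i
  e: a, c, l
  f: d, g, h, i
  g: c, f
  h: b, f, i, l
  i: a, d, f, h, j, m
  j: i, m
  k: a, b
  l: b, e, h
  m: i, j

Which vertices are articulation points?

i

Removing i increases the component count from 1 to 2, so i is a cut vertex.
By contrast removing b leaves 1 component; it is not a cut vertex. No other vertex is a cut vertex either.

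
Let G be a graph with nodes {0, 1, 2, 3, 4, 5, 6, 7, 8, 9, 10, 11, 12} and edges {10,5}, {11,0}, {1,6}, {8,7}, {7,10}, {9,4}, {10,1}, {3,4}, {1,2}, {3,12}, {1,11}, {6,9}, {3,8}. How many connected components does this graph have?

1

Starting from 0 we can reach 0, 1, 2, 3, 4, 5, 6, 7, 8, 9, 10, 11, 12. That is one component of size 13.
Total: 1 component.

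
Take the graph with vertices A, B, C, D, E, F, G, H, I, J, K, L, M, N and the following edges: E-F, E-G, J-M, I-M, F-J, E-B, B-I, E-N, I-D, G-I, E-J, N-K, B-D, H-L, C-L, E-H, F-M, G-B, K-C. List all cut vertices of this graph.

Removing E increases the component count from 2 to 3, so E is a cut vertex.
By contrast removing D leaves 2 components; it is not a cut vertex. No other vertex is a cut vertex either.

E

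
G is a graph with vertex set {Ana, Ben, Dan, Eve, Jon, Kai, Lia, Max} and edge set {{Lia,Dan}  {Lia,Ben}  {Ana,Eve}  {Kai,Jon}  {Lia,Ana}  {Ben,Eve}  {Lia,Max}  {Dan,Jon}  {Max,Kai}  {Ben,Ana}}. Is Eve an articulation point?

Deleting Eve leaves 1 component (was 1) (its neighbors Ana, Ben remain connected to each other), so Eve is not a cut vertex.

No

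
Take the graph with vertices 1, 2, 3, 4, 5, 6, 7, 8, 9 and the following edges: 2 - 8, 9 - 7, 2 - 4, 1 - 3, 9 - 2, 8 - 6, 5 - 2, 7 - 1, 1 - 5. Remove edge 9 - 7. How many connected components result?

9 and 7 are still connected via 9-2-5-1-7, so the component count stays at 1.

1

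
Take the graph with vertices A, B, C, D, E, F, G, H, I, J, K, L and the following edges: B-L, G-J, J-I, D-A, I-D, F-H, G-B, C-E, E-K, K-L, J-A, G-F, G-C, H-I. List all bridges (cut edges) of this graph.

none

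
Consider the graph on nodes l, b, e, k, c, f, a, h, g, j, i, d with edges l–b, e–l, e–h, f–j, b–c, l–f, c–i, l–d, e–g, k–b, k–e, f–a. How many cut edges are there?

The edges on the cycle k-e-l-b-k are not bridges since each lies on that cycle.
But removing e–g disconnects e from g; removing a–f disconnects a from f; removing b–c disconnects b from c; removing l–d disconnects l from d — these are bridges.
In total 8 edges are bridges.

8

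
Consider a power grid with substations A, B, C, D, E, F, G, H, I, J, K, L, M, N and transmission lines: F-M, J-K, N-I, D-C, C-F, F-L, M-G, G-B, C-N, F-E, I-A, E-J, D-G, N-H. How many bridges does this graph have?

9

The edges on the cycle D-C-F-M-G-D are not bridges since each lies on that cycle.
But removing G-B disconnects G from B; removing J-K disconnects J from K; removing J-E disconnects J from E; removing I-A disconnects I from A — these are bridges.
In total 9 edges are bridges.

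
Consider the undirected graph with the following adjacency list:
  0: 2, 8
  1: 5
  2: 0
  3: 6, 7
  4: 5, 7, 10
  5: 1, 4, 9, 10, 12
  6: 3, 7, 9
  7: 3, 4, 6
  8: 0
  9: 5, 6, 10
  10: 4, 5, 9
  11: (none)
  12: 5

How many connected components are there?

11 is isolated — a component by itself.
Starting from 0 we can reach 0, 2, 8. That is one component of size 3.
Starting from 1 we can reach 1, 3, 4, 5, 6, 7, 9, 10, 12. That is one component of size 9.
Total: 3 components.

3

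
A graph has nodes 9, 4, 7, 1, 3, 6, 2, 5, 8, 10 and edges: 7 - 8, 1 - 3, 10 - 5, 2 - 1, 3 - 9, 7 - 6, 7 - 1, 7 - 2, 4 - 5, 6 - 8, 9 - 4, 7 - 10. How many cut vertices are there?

1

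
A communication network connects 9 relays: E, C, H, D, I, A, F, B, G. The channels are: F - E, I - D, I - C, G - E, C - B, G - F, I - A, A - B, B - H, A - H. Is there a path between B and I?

From B we can reach A, B, C, D, H, I, which includes I.

Yes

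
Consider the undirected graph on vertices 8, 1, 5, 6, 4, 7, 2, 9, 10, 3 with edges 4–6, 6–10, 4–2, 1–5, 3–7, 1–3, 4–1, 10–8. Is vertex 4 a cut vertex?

Deleting 4 raises the number of components from 2 to 4, so 4 is a cut vertex.

Yes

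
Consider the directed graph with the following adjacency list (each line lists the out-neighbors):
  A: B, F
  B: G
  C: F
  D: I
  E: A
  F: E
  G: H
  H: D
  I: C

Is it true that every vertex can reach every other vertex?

From E we can reach every vertex (A, B, C, D, E, F, G, H, I), and every vertex can reach E (A, B, C, D, E, F, G, H, I). So the whole graph is one strongly connected component.

Yes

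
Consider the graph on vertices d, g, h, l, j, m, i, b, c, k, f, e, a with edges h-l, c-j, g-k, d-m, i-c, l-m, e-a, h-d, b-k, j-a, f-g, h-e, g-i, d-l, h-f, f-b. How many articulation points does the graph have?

1

Removing h increases the component count from 1 to 2, so h is a cut vertex.
By contrast removing b leaves 1 component; it is not a cut vertex. No other vertex is a cut vertex either.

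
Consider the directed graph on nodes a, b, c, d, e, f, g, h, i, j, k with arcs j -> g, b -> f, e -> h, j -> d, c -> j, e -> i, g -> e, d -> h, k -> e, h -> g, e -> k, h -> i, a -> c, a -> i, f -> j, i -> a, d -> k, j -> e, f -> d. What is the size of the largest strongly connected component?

9

{a, c, d, e, g, h, i, j, k} are all mutually reachable — one SCC of size 9.
{f} is an SCC by itself.
{b} is an SCC by itself.
The largest has 9 vertices.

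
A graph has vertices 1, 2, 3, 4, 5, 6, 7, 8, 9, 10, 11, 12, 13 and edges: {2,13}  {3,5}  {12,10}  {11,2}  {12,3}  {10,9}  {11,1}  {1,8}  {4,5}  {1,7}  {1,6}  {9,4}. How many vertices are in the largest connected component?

7

Starting from 3 we can reach 3, 4, 5, 9, 10, 12. That is one component of size 6.
Starting from 1 we can reach 1, 2, 6, 7, 8, 11, 13. That is one component of size 7.
The largest has 7 vertices.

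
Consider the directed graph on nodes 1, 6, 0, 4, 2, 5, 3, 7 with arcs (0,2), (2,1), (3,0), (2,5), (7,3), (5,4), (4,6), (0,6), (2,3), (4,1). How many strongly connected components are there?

6

{0, 2, 3} are all mutually reachable — one SCC of size 3.
{5} is an SCC by itself.
{6} is an SCC by itself.
{4} is an SCC by itself.
{1} is an SCC by itself.
(and 1 more singleton SCC)
That gives 6 strongly connected components.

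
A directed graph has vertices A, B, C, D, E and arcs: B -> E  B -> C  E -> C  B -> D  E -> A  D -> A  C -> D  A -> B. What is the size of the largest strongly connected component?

{A, B, C, D, E} are all mutually reachable — one SCC of size 5.
The largest has 5 vertices.

5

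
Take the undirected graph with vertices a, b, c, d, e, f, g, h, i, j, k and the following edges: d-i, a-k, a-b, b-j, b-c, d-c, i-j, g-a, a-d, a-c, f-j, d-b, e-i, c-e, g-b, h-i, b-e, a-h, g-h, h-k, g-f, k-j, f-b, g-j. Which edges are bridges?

none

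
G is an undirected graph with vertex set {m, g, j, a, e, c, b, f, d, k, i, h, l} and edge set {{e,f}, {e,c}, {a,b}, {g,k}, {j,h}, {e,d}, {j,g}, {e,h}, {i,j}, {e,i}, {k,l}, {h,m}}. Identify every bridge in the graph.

The edges on the cycle e-i-j-h-e are not bridges since each lies on that cycle.
But removing e-d disconnects e from d; removing a-b disconnects a from b; removing j-g disconnects j from g; removing m-h disconnects m from h — these are bridges.
In total 8 edges are bridges.

a-b, c-e, d-e, e-f, g-j, g-k, h-m, k-l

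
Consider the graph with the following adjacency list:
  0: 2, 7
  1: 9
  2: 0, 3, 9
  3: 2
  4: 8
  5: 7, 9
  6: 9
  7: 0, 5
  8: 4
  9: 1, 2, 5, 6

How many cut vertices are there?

2

Removing 2 increases the component count from 2 to 3, so 2 is a cut vertex.
Removing 9 increases the component count from 2 to 4, so 9 is a cut vertex.
By contrast removing 6 leaves 2 components; it is not a cut vertex. No other vertex is a cut vertex either.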